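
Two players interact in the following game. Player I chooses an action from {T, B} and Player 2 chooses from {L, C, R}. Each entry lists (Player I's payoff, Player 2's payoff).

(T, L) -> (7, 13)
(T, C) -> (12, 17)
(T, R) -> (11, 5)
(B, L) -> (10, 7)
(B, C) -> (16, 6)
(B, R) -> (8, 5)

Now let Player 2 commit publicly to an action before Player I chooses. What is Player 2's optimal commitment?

Work backward from Player I's decision.
- L: BR = B, leader payoff 7.
- C: BR = B, leader payoff 6.
- R: BR = T, leader payoff 5.
Player 2's induced payoffs are 7, 6, 5, so Player 2 commits to L. Subgame-perfect outcome: (B, L) with payoffs (10, 7).

L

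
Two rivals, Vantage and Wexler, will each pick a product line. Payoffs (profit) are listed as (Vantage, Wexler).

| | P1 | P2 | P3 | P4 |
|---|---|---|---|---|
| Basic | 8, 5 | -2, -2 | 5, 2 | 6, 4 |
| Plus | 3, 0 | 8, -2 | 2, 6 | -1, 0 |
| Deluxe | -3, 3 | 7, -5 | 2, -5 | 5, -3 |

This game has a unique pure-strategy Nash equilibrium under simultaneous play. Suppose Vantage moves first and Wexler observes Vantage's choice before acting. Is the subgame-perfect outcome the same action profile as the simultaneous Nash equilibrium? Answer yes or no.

Solve by backward induction (Vantage leads).
- Basic → Wexler plays P1 (best of 5, -2, 2, 4); Vantage gets 8.
- Plus → Wexler plays P3 (best of 0, -2, 6, 0); Vantage gets 2.
- Deluxe → Wexler plays P1 (best of 3, -5, -5, -3); Vantage gets -3.
Vantage's induced payoffs are 8, 2, -3, so Vantage commits to Basic. Subgame-perfect outcome: (Basic, P1) with payoffs (8, 5).
For the simultaneous game, intersect best replies.
Vantage's best replies: P1→Basic; P2→Plus; P3→Basic; P4→Basic.
Wexler's best replies: Basic→P1; Plus→P3; Deluxe→P1.
The unique mutual best reply is (Basic, P1), giving (8, 5).
Sequential outcome (Basic, P1) coincides with the Nash profile (Basic, P1).

yes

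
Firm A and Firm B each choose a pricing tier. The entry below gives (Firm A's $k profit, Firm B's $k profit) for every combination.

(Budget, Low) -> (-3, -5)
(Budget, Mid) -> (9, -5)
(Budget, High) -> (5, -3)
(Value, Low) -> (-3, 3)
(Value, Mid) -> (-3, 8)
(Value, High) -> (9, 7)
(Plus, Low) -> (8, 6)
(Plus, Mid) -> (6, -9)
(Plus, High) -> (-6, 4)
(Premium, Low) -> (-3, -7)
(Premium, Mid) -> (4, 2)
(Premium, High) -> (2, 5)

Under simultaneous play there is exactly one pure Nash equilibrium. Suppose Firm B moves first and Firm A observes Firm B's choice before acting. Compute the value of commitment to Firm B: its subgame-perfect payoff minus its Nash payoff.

Backward induction with Firm B moving first.
- Low: Firm A compares -3, -3, 8, -3 and picks Plus; Firm B would get 6.
- Mid: Firm A compares 9, -3, 6, 4 and picks Budget; Firm B would get -5.
- High: Firm A compares 5, 9, -6, 2 and picks Value; Firm B would get 7.
Maximizing over 6, -5, 7, Firm B chooses High. Subgame-perfect outcome: (Value, High) with payoffs (9, 7).
For the simultaneous game, intersect best replies.
Firm A's best replies: Low→Plus; Mid→Budget; High→Value.
Firm B's best replies: Budget→High; Value→Mid; Plus→Low; Premium→High.
The unique mutual best reply is (Plus, Low), giving (8, 6).
Firm B's commitment gain: 7 − 6 = 1.

1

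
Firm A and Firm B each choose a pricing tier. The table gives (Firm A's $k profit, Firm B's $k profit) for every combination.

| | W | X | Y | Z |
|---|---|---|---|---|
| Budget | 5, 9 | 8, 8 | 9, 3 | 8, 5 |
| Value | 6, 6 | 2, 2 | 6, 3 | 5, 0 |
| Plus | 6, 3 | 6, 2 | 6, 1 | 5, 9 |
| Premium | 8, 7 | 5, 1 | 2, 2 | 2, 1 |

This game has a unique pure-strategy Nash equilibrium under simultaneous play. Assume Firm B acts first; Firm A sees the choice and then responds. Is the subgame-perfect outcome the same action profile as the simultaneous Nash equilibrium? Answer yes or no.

no

Solve by backward induction (Firm B leads).
- W: BR = Premium, leader payoff 7.
- X: BR = Budget, leader payoff 8.
- Y: BR = Budget, leader payoff 3.
- Z: BR = Budget, leader payoff 5.
Maximizing over 7, 8, 3, 5, Firm B chooses X. Subgame-perfect outcome: (Budget, X) with payoffs (8, 8).
Under simultaneous play:
Firm A's best replies: W→Premium; X→Budget; Y→Budget; Z→Budget.
Firm B's best replies: Budget→W; Value→W; Plus→Z; Premium→W.
The unique mutual best reply is (Premium, W), giving (8, 7).
Sequential outcome (Budget, X) differs from the Nash profile (Premium, W).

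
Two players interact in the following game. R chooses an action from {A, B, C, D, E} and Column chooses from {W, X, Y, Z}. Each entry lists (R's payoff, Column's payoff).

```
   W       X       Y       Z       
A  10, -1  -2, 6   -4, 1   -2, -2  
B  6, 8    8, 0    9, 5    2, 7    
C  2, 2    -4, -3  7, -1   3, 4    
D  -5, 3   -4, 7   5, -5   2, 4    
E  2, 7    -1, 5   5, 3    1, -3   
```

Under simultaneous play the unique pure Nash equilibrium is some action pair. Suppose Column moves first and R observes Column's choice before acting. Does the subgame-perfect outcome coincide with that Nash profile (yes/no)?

no

Work backward from R's decision.
- W: R compares 10, 6, 2, -5, 2 and picks A; Column would get -1.
- X: R compares -2, 8, -4, -4, -1 and picks B; Column would get 0.
- Y: R compares -4, 9, 7, 5, 5 and picks B; Column would get 5.
- Z: R compares -2, 2, 3, 2, 1 and picks C; Column would get 4.
Among -1, 0, 5, 4, the best is 5 at Y. Subgame-perfect outcome: (B, Y) with payoffs (9, 5).
Now find the simultaneous Nash equilibrium.
R's best replies: W→A; X→B; Y→B; Z→C.
Column's best replies: A→X; B→W; C→Z; D→X; E→W.
The unique mutual best reply is (C, Z), giving (3, 4).
Sequential outcome (B, Y) differs from the Nash profile (C, Z).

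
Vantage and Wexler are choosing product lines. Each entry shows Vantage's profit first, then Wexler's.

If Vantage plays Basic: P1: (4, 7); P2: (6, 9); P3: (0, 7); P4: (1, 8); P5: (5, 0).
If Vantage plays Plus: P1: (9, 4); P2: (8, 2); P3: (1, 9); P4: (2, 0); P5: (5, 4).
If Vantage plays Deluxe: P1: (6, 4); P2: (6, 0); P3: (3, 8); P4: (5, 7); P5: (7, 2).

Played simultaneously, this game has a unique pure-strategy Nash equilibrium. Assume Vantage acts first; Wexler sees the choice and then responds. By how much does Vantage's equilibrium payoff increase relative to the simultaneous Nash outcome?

Backward induction with Vantage moving first.
- Basic → Wexler plays P2 (best of 7, 9, 7, 8, 0); Vantage gets 6.
- Plus → Wexler plays P3 (best of 4, 2, 9, 0, 4); Vantage gets 1.
- Deluxe → Wexler plays P3 (best of 4, 0, 8, 7, 2); Vantage gets 3.
Among 6, 1, 3, the best is 6 at Basic. Subgame-perfect outcome: (Basic, P2) with payoffs (6, 9).
Now find the simultaneous Nash equilibrium.
Vantage's best replies: P1→Plus; P2→Plus; P3→Deluxe; P4→Deluxe; P5→Deluxe.
Wexler's best replies: Basic→P2; Plus→P3; Deluxe→P3.
Only (Deluxe, P3) has each player best-responding; Nash payoffs (3, 8).
Vantage's commitment gain: 6 − 3 = 3.

3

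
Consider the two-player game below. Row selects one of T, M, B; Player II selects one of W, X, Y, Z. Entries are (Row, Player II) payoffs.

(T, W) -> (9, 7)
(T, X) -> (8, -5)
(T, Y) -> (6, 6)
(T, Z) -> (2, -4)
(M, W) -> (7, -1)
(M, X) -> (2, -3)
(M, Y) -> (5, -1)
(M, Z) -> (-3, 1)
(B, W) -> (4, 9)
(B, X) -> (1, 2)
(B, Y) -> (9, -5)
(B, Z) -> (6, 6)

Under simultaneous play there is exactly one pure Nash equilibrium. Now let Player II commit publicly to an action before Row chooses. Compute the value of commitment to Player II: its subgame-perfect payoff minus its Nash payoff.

0

Backward induction with Player II moving first.
- W: BR = T, leader payoff 7.
- X: BR = T, leader payoff -5.
- Y: BR = B, leader payoff -5.
- Z: BR = B, leader payoff 6.
Maximizing over 7, -5, -5, 6, Player II chooses W. Subgame-perfect outcome: (T, W) with payoffs (9, 7).
Under simultaneous play:
Row's best replies: W→T; X→T; Y→B; Z→B.
Player II's best replies: T→W; M→Z; B→W.
The unique mutual best reply is (T, W), giving (9, 7).
Player II's commitment gain: 7 − 7 = 0.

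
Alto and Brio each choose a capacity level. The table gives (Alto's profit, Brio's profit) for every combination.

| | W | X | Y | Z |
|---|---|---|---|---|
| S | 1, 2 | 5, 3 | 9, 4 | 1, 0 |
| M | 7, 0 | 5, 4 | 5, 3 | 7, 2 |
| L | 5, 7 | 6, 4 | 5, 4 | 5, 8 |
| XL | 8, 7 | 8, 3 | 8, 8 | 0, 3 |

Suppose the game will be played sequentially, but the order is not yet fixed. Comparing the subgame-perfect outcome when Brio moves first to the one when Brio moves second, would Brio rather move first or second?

first

If Alto leads: Brio's best replies are S→Y, M→X, L→Z, XL→Y; Alto's induced payoffs 9, 5, 5, 8; outcome (S, Y), payoffs (9, 4).
If Brio leads: Alto's best replies are W→XL, X→XL, Y→S, Z→M; Brio's induced payoffs 7, 3, 4, 2; outcome (XL, W), payoffs (8, 7).
Brio gets 7 moving first and 4 moving second, so Brio prefers to move first.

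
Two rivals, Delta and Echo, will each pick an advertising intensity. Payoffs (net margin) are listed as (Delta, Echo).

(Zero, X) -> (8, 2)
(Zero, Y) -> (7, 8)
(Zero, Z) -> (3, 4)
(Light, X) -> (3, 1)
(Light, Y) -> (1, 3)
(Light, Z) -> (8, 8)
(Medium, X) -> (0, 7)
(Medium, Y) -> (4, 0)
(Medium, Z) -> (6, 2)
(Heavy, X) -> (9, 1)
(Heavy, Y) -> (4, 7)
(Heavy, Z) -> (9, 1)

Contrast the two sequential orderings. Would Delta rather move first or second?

first

If Delta leads: Echo's best replies are Zero→Y, Light→Z, Medium→X, Heavy→Y; Delta's induced payoffs 7, 8, 0, 4; outcome (Light, Z), payoffs (8, 8).
If Echo leads: Delta's best replies are X→Heavy, Y→Zero, Z→Heavy; Echo's induced payoffs 1, 8, 1; outcome (Zero, Y), payoffs (7, 8).
Delta gets 8 moving first and 7 moving second, so Delta prefers to move first.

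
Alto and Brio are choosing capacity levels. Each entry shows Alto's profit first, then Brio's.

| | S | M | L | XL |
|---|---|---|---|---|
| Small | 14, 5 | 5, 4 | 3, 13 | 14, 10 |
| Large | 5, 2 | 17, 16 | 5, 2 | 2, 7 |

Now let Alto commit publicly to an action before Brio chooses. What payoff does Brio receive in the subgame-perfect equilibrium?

16

Brio best-responds to each possible Alto move:
- Small: Brio compares 5, 4, 13, 10 and picks L; Alto would get 3.
- Large: Brio compares 2, 16, 2, 7 and picks M; Alto would get 17.
Among 3, 17, the best is 17 at Large. Subgame-perfect outcome: (Large, M) with payoffs (17, 16).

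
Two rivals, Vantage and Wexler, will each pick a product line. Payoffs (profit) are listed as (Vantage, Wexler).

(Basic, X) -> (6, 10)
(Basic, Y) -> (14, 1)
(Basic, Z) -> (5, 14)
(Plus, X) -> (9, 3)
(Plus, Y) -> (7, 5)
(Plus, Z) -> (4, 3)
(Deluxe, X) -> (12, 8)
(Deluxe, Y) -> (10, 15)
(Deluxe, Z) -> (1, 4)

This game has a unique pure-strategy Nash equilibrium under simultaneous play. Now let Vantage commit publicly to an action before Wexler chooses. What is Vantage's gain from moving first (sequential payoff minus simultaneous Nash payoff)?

5

Wexler best-responds to each possible Vantage move:
- Basic → Wexler plays Z (best of 10, 1, 14); Vantage gets 5.
- Plus → Wexler plays Y (best of 3, 5, 3); Vantage gets 7.
- Deluxe → Wexler plays Y (best of 8, 15, 4); Vantage gets 10.
Maximizing over 5, 7, 10, Vantage chooses Deluxe. Subgame-perfect outcome: (Deluxe, Y) with payoffs (10, 15).
Under simultaneous play:
Vantage's best replies: X→Deluxe; Y→Basic; Z→Basic.
Wexler's best replies: Basic→Z; Plus→Y; Deluxe→Y.
Only (Basic, Z) has each player best-responding; Nash payoffs (5, 14).
Vantage's commitment gain: 10 − 5 = 5.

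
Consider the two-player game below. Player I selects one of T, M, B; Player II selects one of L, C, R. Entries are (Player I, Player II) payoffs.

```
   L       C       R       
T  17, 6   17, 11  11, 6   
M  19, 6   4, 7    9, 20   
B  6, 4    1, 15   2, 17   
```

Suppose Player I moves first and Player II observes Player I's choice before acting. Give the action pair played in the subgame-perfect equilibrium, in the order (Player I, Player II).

Backward induction with Player I moving first.
- T → Player II plays C (best of 6, 11, 6); Player I gets 17.
- M → Player II plays R (best of 6, 7, 20); Player I gets 9.
- B → Player II plays R (best of 4, 15, 17); Player I gets 2.
Maximizing over 17, 9, 2, Player I chooses T. Subgame-perfect outcome: (T, C) with payoffs (17, 11).

(T, C)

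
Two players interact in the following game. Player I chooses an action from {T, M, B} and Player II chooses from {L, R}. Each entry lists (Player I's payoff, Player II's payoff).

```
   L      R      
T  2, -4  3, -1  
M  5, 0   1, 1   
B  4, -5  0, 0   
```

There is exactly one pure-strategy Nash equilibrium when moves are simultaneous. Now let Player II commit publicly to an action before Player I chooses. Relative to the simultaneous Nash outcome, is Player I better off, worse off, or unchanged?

better off

Work backward from Player I's decision.
- L → Player I plays M (best of 2, 5, 4); Player II gets 0.
- R → Player I plays T (best of 3, 1, 0); Player II gets -1.
Among 0, -1, the best is 0 at L. Subgame-perfect outcome: (M, L) with payoffs (5, 0).
For the simultaneous game, intersect best replies.
Player I's best replies: L→M; R→T.
Player II's best replies: T→R; M→R; B→R.
Only (T, R) has each player best-responding; Nash payoffs (3, -1).
Player I earns 5 sequentially versus 3 at the Nash outcome: better off.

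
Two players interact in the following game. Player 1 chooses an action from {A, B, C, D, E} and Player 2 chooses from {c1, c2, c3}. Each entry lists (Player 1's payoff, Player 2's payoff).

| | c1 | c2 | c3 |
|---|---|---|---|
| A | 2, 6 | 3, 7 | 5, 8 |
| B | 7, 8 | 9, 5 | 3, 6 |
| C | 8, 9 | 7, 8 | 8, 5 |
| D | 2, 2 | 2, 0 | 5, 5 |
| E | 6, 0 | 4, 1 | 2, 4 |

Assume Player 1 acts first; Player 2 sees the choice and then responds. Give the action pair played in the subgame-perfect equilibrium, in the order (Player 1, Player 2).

Backward induction with Player 1 moving first.
- A: BR = c3, leader payoff 5.
- B: BR = c1, leader payoff 7.
- C: BR = c1, leader payoff 8.
- D: BR = c3, leader payoff 5.
- E: BR = c3, leader payoff 2.
Among 5, 7, 8, 5, 2, the best is 8 at C. Subgame-perfect outcome: (C, c1) with payoffs (8, 9).

(C, c1)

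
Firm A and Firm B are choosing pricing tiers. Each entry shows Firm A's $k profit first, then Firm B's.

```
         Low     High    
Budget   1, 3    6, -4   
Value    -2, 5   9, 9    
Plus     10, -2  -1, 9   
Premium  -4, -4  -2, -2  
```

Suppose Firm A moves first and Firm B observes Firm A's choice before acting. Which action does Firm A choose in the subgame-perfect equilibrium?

Solve by backward induction (Firm A leads).
- Budget → Firm B plays Low (best of 3, -4); Firm A gets 1.
- Value → Firm B plays High (best of 5, 9); Firm A gets 9.
- Plus → Firm B plays High (best of -2, 9); Firm A gets -1.
- Premium → Firm B plays High (best of -4, -2); Firm A gets -2.
Firm A's induced payoffs are 1, 9, -1, -2, so Firm A commits to Value. Subgame-perfect outcome: (Value, High) with payoffs (9, 9).

Value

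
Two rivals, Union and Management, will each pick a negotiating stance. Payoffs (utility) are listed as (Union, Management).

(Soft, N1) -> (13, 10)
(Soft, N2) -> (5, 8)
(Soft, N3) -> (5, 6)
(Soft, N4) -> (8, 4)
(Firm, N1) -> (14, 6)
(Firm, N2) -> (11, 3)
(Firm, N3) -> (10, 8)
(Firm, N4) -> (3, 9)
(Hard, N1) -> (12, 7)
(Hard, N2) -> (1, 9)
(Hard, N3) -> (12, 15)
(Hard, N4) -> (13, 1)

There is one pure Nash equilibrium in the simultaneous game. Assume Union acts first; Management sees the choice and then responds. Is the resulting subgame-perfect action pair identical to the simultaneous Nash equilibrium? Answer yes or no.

Work backward from Management's decision.
- Soft: BR = N1, leader payoff 13.
- Firm: BR = N4, leader payoff 3.
- Hard: BR = N3, leader payoff 12.
Among 13, 3, 12, the best is 13 at Soft. Subgame-perfect outcome: (Soft, N1) with payoffs (13, 10).
For the simultaneous game, intersect best replies.
Union's best replies: N1→Firm; N2→Firm; N3→Hard; N4→Hard.
Management's best replies: Soft→N1; Firm→N4; Hard→N3.
Only (Hard, N3) has each player best-responding; Nash payoffs (12, 15).
Sequential outcome (Soft, N1) differs from the Nash profile (Hard, N3).

no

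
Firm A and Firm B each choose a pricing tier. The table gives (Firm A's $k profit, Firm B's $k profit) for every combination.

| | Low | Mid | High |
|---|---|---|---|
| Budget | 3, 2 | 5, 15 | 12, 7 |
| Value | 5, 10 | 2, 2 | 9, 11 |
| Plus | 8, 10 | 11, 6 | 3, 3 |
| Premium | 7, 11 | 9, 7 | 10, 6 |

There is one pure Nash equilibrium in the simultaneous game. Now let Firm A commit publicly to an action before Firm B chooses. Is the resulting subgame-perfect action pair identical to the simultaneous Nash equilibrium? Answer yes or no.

Backward induction with Firm A moving first.
- Budget: Firm B compares 2, 15, 7 and picks Mid; Firm A would get 5.
- Value: Firm B compares 10, 2, 11 and picks High; Firm A would get 9.
- Plus: Firm B compares 10, 6, 3 and picks Low; Firm A would get 8.
- Premium: Firm B compares 11, 7, 6 and picks Low; Firm A would get 7.
Maximizing over 5, 9, 8, 7, Firm A chooses Value. Subgame-perfect outcome: (Value, High) with payoffs (9, 11).
Under simultaneous play:
Firm A's best replies: Low→Plus; Mid→Plus; High→Budget.
Firm B's best replies: Budget→Mid; Value→High; Plus→Low; Premium→Low.
Only (Plus, Low) has each player best-responding; Nash payoffs (8, 10).
Sequential outcome (Value, High) differs from the Nash profile (Plus, Low).

no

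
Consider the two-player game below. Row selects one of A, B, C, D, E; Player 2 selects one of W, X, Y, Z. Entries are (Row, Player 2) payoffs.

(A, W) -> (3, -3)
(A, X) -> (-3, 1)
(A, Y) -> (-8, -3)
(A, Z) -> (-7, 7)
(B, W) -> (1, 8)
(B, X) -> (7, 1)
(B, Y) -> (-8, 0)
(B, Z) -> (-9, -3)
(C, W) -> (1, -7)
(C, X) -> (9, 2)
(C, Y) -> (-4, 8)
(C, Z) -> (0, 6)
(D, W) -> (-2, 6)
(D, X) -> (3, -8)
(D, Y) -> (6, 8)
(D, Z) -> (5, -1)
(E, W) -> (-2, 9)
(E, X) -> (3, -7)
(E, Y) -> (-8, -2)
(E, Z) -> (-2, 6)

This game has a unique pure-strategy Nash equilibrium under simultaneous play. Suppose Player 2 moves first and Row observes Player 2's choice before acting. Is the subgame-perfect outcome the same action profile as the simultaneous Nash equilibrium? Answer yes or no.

yes

Work backward from Row's decision.
- W → Row plays A (best of 3, 1, 1, -2, -2); Player 2 gets -3.
- X → Row plays C (best of -3, 7, 9, 3, 3); Player 2 gets 2.
- Y → Row plays D (best of -8, -8, -4, 6, -8); Player 2 gets 8.
- Z → Row plays D (best of -7, -9, 0, 5, -2); Player 2 gets -1.
Among -3, 2, 8, -1, the best is 8 at Y. Subgame-perfect outcome: (D, Y) with payoffs (6, 8).
Under simultaneous play:
Row's best replies: W→A; X→C; Y→D; Z→D.
Player 2's best replies: A→Z; B→W; C→Y; D→Y; E→W.
Only (D, Y) has each player best-responding; Nash payoffs (6, 8).
Sequential outcome (D, Y) coincides with the Nash profile (D, Y).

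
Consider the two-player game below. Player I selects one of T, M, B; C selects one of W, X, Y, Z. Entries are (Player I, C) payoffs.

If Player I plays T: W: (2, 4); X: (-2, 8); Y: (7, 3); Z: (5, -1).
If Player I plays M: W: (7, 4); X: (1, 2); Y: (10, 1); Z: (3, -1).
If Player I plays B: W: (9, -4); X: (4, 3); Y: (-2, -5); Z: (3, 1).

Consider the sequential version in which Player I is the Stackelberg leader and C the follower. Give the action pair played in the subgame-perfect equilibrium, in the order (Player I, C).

(M, W)

C best-responds to each possible Player I move:
- T → C plays X (best of 4, 8, 3, -1); Player I gets -2.
- M → C plays W (best of 4, 2, 1, -1); Player I gets 7.
- B → C plays X (best of -4, 3, -5, 1); Player I gets 4.
Among -2, 7, 4, the best is 7 at M. Subgame-perfect outcome: (M, W) with payoffs (7, 4).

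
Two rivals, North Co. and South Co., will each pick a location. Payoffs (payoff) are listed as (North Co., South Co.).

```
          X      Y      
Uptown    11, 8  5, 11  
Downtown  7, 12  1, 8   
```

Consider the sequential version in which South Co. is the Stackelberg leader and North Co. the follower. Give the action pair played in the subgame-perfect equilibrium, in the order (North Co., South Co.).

Backward induction with South Co. moving first.
- X: North Co. compares 11, 7 and picks Uptown; South Co. would get 8.
- Y: North Co. compares 5, 1 and picks Uptown; South Co. would get 11.
Maximizing over 8, 11, South Co. chooses Y. Subgame-perfect outcome: (Uptown, Y) with payoffs (5, 11).

(Uptown, Y)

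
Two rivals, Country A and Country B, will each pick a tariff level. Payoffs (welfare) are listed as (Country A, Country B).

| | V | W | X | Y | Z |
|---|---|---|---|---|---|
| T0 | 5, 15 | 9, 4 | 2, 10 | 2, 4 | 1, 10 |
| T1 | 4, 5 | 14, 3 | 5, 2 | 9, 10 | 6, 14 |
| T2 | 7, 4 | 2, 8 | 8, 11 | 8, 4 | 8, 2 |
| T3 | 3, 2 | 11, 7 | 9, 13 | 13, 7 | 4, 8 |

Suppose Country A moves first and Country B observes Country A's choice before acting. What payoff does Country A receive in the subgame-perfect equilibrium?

9

Solve by backward induction (Country A leads).
- T0 → Country B plays V (best of 15, 4, 10, 4, 10); Country A gets 5.
- T1 → Country B plays Z (best of 5, 3, 2, 10, 14); Country A gets 6.
- T2 → Country B plays X (best of 4, 8, 11, 4, 2); Country A gets 8.
- T3 → Country B plays X (best of 2, 7, 13, 7, 8); Country A gets 9.
Among 5, 6, 8, 9, the best is 9 at T3. Subgame-perfect outcome: (T3, X) with payoffs (9, 13).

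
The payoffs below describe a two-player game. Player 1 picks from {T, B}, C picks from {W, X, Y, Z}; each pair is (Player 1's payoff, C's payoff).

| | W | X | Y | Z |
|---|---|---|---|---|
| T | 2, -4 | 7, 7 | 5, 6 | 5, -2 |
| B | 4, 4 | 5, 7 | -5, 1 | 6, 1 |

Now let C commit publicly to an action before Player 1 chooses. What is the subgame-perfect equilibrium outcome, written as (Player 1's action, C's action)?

Player 1 best-responds to each possible C move:
- W: BR = B, leader payoff 4.
- X: BR = T, leader payoff 7.
- Y: BR = T, leader payoff 6.
- Z: BR = B, leader payoff 1.
Maximizing over 4, 7, 6, 1, C chooses X. Subgame-perfect outcome: (T, X) with payoffs (7, 7).

(T, X)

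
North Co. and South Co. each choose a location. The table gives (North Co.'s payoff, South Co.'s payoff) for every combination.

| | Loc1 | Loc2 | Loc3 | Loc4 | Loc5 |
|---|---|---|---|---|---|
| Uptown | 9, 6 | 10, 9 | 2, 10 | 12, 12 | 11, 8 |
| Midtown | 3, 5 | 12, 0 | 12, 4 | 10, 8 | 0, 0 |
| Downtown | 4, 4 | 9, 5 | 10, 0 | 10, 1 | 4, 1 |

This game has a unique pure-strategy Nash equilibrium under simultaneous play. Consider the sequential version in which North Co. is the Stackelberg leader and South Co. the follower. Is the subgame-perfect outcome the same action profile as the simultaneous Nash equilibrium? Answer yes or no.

yes

Solve by backward induction (North Co. leads).
- Uptown: South Co. compares 6, 9, 10, 12, 8 and picks Loc4; North Co. would get 12.
- Midtown: South Co. compares 5, 0, 4, 8, 0 and picks Loc4; North Co. would get 10.
- Downtown: South Co. compares 4, 5, 0, 1, 1 and picks Loc2; North Co. would get 9.
North Co.'s induced payoffs are 12, 10, 9, so North Co. commits to Uptown. Subgame-perfect outcome: (Uptown, Loc4) with payoffs (12, 12).
Now find the simultaneous Nash equilibrium.
North Co.'s best replies: Loc1→Uptown; Loc2→Midtown; Loc3→Midtown; Loc4→Uptown; Loc5→Uptown.
South Co.'s best replies: Uptown→Loc4; Midtown→Loc4; Downtown→Loc2.
The unique mutual best reply is (Uptown, Loc4), giving (12, 12).
Sequential outcome (Uptown, Loc4) coincides with the Nash profile (Uptown, Loc4).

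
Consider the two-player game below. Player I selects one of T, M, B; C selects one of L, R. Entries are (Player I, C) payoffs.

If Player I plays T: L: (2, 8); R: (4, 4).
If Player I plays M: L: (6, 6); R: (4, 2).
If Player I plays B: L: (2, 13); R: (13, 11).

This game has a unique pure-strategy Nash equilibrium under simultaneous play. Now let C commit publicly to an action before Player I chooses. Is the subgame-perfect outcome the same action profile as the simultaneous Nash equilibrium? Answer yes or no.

no

Solve by backward induction (C leads).
- L → Player I plays M (best of 2, 6, 2); C gets 6.
- R → Player I plays B (best of 4, 4, 13); C gets 11.
Maximizing over 6, 11, C chooses R. Subgame-perfect outcome: (B, R) with payoffs (13, 11).
Under simultaneous play:
Player I's best replies: L→M; R→B.
C's best replies: T→L; M→L; B→L.
The unique mutual best reply is (M, L), giving (6, 6).
Sequential outcome (B, R) differs from the Nash profile (M, L).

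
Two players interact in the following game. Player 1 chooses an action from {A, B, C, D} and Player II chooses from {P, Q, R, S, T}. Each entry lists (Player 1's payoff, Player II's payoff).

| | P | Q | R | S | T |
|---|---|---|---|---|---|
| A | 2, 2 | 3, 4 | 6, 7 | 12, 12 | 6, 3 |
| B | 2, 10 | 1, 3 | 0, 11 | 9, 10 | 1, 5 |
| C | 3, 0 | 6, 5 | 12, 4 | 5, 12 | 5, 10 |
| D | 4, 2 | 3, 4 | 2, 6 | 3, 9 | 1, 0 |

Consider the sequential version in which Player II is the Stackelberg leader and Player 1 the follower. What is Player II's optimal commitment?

Work backward from Player 1's decision.
- P: Player 1 compares 2, 2, 3, 4 and picks D; Player II would get 2.
- Q: Player 1 compares 3, 1, 6, 3 and picks C; Player II would get 5.
- R: Player 1 compares 6, 0, 12, 2 and picks C; Player II would get 4.
- S: Player 1 compares 12, 9, 5, 3 and picks A; Player II would get 12.
- T: Player 1 compares 6, 1, 5, 1 and picks A; Player II would get 3.
Among 2, 5, 4, 12, 3, the best is 12 at S. Subgame-perfect outcome: (A, S) with payoffs (12, 12).

S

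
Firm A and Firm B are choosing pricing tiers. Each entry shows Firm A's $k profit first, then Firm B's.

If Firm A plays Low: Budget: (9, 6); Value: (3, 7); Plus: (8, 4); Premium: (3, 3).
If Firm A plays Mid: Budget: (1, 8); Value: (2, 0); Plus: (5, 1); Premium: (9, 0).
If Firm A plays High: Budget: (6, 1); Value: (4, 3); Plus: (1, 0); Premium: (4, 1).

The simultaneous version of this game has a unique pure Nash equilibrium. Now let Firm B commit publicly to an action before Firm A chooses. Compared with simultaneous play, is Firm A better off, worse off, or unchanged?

better off

Work backward from Firm A's decision.
- Budget → Firm A plays Low (best of 9, 1, 6); Firm B gets 6.
- Value → Firm A plays High (best of 3, 2, 4); Firm B gets 3.
- Plus → Firm A plays Low (best of 8, 5, 1); Firm B gets 4.
- Premium → Firm A plays Mid (best of 3, 9, 4); Firm B gets 0.
Maximizing over 6, 3, 4, 0, Firm B chooses Budget. Subgame-perfect outcome: (Low, Budget) with payoffs (9, 6).
Under simultaneous play:
Firm A's best replies: Budget→Low; Value→High; Plus→Low; Premium→Mid.
Firm B's best replies: Low→Value; Mid→Budget; High→Value.
The unique mutual best reply is (High, Value), giving (4, 3).
Firm A earns 9 sequentially versus 4 at the Nash outcome: better off.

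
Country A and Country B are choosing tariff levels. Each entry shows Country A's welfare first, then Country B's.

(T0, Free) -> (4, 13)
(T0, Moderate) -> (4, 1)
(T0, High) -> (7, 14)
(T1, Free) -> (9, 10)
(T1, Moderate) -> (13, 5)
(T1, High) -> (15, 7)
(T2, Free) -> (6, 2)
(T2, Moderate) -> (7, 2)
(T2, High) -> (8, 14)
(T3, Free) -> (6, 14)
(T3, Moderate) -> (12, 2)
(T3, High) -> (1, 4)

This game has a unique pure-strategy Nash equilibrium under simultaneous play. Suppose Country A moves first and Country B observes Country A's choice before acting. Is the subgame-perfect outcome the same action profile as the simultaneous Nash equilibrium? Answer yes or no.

yes

Country B best-responds to each possible Country A move:
- T0: Country B compares 13, 1, 14 and picks High; Country A would get 7.
- T1: Country B compares 10, 5, 7 and picks Free; Country A would get 9.
- T2: Country B compares 2, 2, 14 and picks High; Country A would get 8.
- T3: Country B compares 14, 2, 4 and picks Free; Country A would get 6.
Country A's induced payoffs are 7, 9, 8, 6, so Country A commits to T1. Subgame-perfect outcome: (T1, Free) with payoffs (9, 10).
Now find the simultaneous Nash equilibrium.
Country A's best replies: Free→T1; Moderate→T1; High→T1.
Country B's best replies: T0→High; T1→Free; T2→High; T3→Free.
Only (T1, Free) has each player best-responding; Nash payoffs (9, 10).
Sequential outcome (T1, Free) coincides with the Nash profile (T1, Free).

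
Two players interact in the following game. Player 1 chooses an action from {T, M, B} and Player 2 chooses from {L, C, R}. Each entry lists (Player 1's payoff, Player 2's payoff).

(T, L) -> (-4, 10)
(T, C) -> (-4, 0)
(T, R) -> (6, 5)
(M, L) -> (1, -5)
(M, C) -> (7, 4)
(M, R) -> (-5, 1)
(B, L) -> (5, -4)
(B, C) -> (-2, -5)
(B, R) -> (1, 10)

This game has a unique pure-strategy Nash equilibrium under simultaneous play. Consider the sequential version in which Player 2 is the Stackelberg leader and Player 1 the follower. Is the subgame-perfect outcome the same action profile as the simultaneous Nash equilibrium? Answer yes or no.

no

Solve by backward induction (Player 2 leads).
- L → Player 1 plays B (best of -4, 1, 5); Player 2 gets -4.
- C → Player 1 plays M (best of -4, 7, -2); Player 2 gets 4.
- R → Player 1 plays T (best of 6, -5, 1); Player 2 gets 5.
Among -4, 4, 5, the best is 5 at R. Subgame-perfect outcome: (T, R) with payoffs (6, 5).
For the simultaneous game, intersect best replies.
Player 1's best replies: L→B; C→M; R→T.
Player 2's best replies: T→L; M→C; B→R.
The unique mutual best reply is (M, C), giving (7, 4).
Sequential outcome (T, R) differs from the Nash profile (M, C).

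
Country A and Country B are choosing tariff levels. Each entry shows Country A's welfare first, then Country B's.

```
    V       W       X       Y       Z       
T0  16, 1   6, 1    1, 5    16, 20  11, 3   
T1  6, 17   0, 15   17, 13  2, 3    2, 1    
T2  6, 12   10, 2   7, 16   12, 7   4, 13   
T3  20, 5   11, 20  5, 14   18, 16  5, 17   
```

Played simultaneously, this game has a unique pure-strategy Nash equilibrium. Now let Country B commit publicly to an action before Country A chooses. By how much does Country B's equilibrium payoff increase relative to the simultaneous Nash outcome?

Work backward from Country A's decision.
- V → Country A plays T3 (best of 16, 6, 6, 20); Country B gets 5.
- W → Country A plays T3 (best of 6, 0, 10, 11); Country B gets 20.
- X → Country A plays T1 (best of 1, 17, 7, 5); Country B gets 13.
- Y → Country A plays T3 (best of 16, 2, 12, 18); Country B gets 16.
- Z → Country A plays T0 (best of 11, 2, 4, 5); Country B gets 3.
Among 5, 20, 13, 16, 3, the best is 20 at W. Subgame-perfect outcome: (T3, W) with payoffs (11, 20).
For the simultaneous game, intersect best replies.
Country A's best replies: V→T3; W→T3; X→T1; Y→T3; Z→T0.
Country B's best replies: T0→Y; T1→V; T2→X; T3→W.
Only (T3, W) has each player best-responding; Nash payoffs (11, 20).
Country B's commitment gain: 20 − 20 = 0.

0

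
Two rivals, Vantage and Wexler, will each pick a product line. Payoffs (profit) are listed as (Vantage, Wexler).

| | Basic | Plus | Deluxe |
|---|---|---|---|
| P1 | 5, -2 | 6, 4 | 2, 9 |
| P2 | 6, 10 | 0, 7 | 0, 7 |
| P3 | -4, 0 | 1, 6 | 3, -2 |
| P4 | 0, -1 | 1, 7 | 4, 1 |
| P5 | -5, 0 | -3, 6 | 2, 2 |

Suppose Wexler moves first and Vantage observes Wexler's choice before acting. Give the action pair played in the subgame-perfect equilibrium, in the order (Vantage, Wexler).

Work backward from Vantage's decision.
- Basic: BR = P2, leader payoff 10.
- Plus: BR = P1, leader payoff 4.
- Deluxe: BR = P4, leader payoff 1.
Maximizing over 10, 4, 1, Wexler chooses Basic. Subgame-perfect outcome: (P2, Basic) with payoffs (6, 10).

(P2, Basic)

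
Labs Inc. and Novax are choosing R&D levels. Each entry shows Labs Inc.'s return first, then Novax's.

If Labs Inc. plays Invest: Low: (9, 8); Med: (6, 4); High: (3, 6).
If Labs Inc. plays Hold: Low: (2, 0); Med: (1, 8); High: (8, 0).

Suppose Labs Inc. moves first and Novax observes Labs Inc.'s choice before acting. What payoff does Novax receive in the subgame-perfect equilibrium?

8

Backward induction with Labs Inc. moving first.
- Invest → Novax plays Low (best of 8, 4, 6); Labs Inc. gets 9.
- Hold → Novax plays Med (best of 0, 8, 0); Labs Inc. gets 1.
Maximizing over 9, 1, Labs Inc. chooses Invest. Subgame-perfect outcome: (Invest, Low) with payoffs (9, 8).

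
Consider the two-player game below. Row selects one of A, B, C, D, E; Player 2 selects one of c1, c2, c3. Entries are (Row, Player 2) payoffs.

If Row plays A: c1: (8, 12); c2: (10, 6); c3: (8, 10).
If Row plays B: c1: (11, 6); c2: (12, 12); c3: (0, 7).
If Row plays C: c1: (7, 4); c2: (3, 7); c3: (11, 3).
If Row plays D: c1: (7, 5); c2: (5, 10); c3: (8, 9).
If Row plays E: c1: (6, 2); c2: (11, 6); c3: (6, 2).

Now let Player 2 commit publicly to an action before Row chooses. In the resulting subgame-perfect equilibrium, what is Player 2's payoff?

Backward induction with Player 2 moving first.
- c1: BR = B, leader payoff 6.
- c2: BR = B, leader payoff 12.
- c3: BR = C, leader payoff 3.
Among 6, 12, 3, the best is 12 at c2. Subgame-perfect outcome: (B, c2) with payoffs (12, 12).

12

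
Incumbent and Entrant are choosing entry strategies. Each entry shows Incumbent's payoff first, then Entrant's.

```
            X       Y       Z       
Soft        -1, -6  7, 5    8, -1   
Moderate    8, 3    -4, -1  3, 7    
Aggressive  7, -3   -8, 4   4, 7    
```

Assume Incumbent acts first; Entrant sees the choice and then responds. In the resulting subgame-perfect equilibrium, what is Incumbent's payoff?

7

Backward induction with Incumbent moving first.
- Soft: BR = Y, leader payoff 7.
- Moderate: BR = Z, leader payoff 3.
- Aggressive: BR = Z, leader payoff 4.
Among 7, 3, 4, the best is 7 at Soft. Subgame-perfect outcome: (Soft, Y) with payoffs (7, 5).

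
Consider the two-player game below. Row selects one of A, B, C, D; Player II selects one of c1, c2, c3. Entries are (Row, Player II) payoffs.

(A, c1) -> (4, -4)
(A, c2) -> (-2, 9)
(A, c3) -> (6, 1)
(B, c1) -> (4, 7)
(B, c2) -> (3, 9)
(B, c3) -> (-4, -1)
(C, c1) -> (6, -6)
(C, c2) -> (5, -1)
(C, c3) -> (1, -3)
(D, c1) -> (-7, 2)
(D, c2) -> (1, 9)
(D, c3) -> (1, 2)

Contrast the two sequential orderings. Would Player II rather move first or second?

If Row leads: Player II's best replies are A→c2, B→c2, C→c2, D→c2; Row's induced payoffs -2, 3, 5, 1; outcome (C, c2), payoffs (5, -1).
If Player II leads: Row's best replies are c1→C, c2→C, c3→A; Player II's induced payoffs -6, -1, 1; outcome (A, c3), payoffs (6, 1).
Player II gets 1 moving first and -1 moving second, so Player II prefers to move first.

first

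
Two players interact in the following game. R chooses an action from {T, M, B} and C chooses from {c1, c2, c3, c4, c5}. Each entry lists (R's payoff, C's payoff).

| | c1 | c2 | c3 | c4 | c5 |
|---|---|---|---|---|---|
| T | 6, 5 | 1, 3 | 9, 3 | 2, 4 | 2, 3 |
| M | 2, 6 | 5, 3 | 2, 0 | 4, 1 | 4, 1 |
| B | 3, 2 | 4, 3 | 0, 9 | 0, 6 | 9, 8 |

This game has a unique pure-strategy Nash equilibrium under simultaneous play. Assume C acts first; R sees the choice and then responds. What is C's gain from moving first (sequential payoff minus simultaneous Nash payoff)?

3

Backward induction with C moving first.
- c1: BR = T, leader payoff 5.
- c2: BR = M, leader payoff 3.
- c3: BR = T, leader payoff 3.
- c4: BR = M, leader payoff 1.
- c5: BR = B, leader payoff 8.
Maximizing over 5, 3, 3, 1, 8, C chooses c5. Subgame-perfect outcome: (B, c5) with payoffs (9, 8).
Under simultaneous play:
R's best replies: c1→T; c2→M; c3→T; c4→M; c5→B.
C's best replies: T→c1; M→c1; B→c3.
Only (T, c1) has each player best-responding; Nash payoffs (6, 5).
C's commitment gain: 8 − 5 = 3.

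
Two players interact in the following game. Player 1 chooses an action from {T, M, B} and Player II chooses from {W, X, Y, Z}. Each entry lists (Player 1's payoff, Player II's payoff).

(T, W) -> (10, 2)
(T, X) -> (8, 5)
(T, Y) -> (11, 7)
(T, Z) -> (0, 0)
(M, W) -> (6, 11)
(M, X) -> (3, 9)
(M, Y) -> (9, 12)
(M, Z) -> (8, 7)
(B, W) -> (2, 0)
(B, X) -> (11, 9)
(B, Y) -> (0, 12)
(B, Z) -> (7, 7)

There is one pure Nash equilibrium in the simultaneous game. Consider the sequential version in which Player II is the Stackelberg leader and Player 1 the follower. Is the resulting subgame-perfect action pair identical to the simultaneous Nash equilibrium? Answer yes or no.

Work backward from Player 1's decision.
- W: Player 1 compares 10, 6, 2 and picks T; Player II would get 2.
- X: Player 1 compares 8, 3, 11 and picks B; Player II would get 9.
- Y: Player 1 compares 11, 9, 0 and picks T; Player II would get 7.
- Z: Player 1 compares 0, 8, 7 and picks M; Player II would get 7.
Maximizing over 2, 9, 7, 7, Player II chooses X. Subgame-perfect outcome: (B, X) with payoffs (11, 9).
Now find the simultaneous Nash equilibrium.
Player 1's best replies: W→T; X→B; Y→T; Z→M.
Player II's best replies: T→Y; M→Y; B→Y.
The unique mutual best reply is (T, Y), giving (11, 7).
Sequential outcome (B, X) differs from the Nash profile (T, Y).

no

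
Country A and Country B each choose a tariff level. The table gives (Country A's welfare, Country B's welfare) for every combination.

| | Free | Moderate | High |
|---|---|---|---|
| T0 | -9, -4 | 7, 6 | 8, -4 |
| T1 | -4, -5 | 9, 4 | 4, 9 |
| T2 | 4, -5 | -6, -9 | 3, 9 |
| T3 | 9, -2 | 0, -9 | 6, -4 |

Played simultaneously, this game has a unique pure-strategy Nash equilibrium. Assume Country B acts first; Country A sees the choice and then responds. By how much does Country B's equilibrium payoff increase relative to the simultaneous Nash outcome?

6

Solve by backward induction (Country B leads).
- Free → Country A plays T3 (best of -9, -4, 4, 9); Country B gets -2.
- Moderate → Country A plays T1 (best of 7, 9, -6, 0); Country B gets 4.
- High → Country A plays T0 (best of 8, 4, 3, 6); Country B gets -4.
Maximizing over -2, 4, -4, Country B chooses Moderate. Subgame-perfect outcome: (T1, Moderate) with payoffs (9, 4).
Under simultaneous play:
Country A's best replies: Free→T3; Moderate→T1; High→T0.
Country B's best replies: T0→Moderate; T1→High; T2→High; T3→Free.
The unique mutual best reply is (T3, Free), giving (9, -2).
Country B's commitment gain: 4 − -2 = 6.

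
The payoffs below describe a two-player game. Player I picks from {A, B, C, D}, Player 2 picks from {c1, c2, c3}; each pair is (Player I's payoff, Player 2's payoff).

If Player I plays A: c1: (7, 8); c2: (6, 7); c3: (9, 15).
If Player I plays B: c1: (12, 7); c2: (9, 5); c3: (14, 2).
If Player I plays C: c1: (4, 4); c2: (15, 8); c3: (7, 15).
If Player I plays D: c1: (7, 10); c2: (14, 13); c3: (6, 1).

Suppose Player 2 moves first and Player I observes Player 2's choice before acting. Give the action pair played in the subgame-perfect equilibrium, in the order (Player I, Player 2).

(C, c2)

Player I best-responds to each possible Player 2 move:
- c1: Player I compares 7, 12, 4, 7 and picks B; Player 2 would get 7.
- c2: Player I compares 6, 9, 15, 14 and picks C; Player 2 would get 8.
- c3: Player I compares 9, 14, 7, 6 and picks B; Player 2 would get 2.
Player 2's induced payoffs are 7, 8, 2, so Player 2 commits to c2. Subgame-perfect outcome: (C, c2) with payoffs (15, 8).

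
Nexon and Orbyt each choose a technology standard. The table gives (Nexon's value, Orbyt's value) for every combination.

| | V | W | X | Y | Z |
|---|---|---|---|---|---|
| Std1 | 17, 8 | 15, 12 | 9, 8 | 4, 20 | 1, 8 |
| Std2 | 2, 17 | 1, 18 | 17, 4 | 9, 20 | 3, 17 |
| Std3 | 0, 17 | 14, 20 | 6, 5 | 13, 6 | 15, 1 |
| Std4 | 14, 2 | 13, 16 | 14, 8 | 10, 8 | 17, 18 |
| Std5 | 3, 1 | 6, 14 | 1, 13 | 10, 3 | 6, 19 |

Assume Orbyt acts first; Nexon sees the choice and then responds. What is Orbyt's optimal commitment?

Z

Backward induction with Orbyt moving first.
- V: Nexon compares 17, 2, 0, 14, 3 and picks Std1; Orbyt would get 8.
- W: Nexon compares 15, 1, 14, 13, 6 and picks Std1; Orbyt would get 12.
- X: Nexon compares 9, 17, 6, 14, 1 and picks Std2; Orbyt would get 4.
- Y: Nexon compares 4, 9, 13, 10, 10 and picks Std3; Orbyt would get 6.
- Z: Nexon compares 1, 3, 15, 17, 6 and picks Std4; Orbyt would get 18.
Among 8, 12, 4, 6, 18, the best is 18 at Z. Subgame-perfect outcome: (Std4, Z) with payoffs (17, 18).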